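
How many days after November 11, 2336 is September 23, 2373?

13465

From November 11, 2336 to November 11, 2372: 36 years, of which 9 contain a Feb 29 — 27×365 + 9×366 = 13149 days.
November 2372: 30 − 11 = 19 days remain.
Then 9 full months totalling 274 days.
September 1–23, 2373: 23 days.
Residual: 316 days.
Total: 13465 days.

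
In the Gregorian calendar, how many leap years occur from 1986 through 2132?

Years divisible by 4: 1988, 1992, …, 2132 — 37 in all.
Of these, 2100 is divisible by 100 but not 400, so not leap.
2000 is divisible by 400, so still leap.
Leap years: 37 − 1 = 36.

36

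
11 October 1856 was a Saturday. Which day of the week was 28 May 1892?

Saturday

From October 11, 1856 to October 11, 1891: 35 years, of which 8 contain a Feb 29 — 27×365 + 8×366 = 12783 days.
October 1891: 31 − 11 = 20 days remain.
Then November (30), December (31), January (31), February 1892 (29), March (31), April (30): 30 + 31 + 31 + 29 + 31 + 30 = 182 days.
May 1–28, 1892: 28 days.
Residual: 230 days.
Total: 13013 days.
13013 is a multiple of 7, so 28 May 1892 falls on the same weekday: Saturday.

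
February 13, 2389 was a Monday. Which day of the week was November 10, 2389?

Friday

February 2389: 28 − 13 = 15 days remain (2389 is not a leap year, so February has 28 days).
Then March (31), April (30), May (31), June (30), July (31), August (31), September (30), October (31): 31 + 30 + 31 + 30 + 31 + 31 + 30 + 31 = 245 days.
November 1–10, 2389: 10 days.
Total: 15 + 245 + 10 = 270 days.
270 mod 7 = 4, so 4 days after Monday is Friday.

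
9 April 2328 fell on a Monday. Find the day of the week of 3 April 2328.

Count forward from the earlier date (April 3, 2328) to the later (April 9, 2328):
Within April 2328: 9 − 3 = 6 days.
6 mod 7 = 6, so 6 days before Monday is Tuesday.

Tuesday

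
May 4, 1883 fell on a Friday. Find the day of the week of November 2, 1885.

Day-of-year of May 4, 1883: 124.
Day-of-year of November 2, 1885: 306.
1883 has 365 days, so 365 − 124 = 241 days remain in 1883.
Full years: 1884: 366. Sum = 366.
Total: 241 + 366 + 306 = 913 days.
913 mod 7 = 3, so 3 days after Friday is Monday.

Monday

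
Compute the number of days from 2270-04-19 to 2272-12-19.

975

April 19, 2270 → April 19, 2271: 365 days.
April 19, 2271 → April 19, 2272: 366 days (2272 is a leap year).
April 2272: 30 − 19 = 11 days remain.
Then May (31), June (30), July (31), August (31), September (30), October (31), November (30): 31 + 30 + 31 + 31 + 30 + 31 + 30 = 214 days.
December 1–19, 2272: 19 days.
Residual: 244 days.
Total: 975 days.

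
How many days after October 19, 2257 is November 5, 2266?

From October 19, 2257 to October 19, 2266: 9 years, of which 2 contain a Feb 29 — 7×365 + 2×366 = 3287 days.
October 2266: 31 − 19 = 12 days remain.
November 1–5, 2266: 5 days.
Residual: 17 days.
Total: 3304 days.

3304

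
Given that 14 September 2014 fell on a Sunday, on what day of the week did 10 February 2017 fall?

Day-of-year of September 14, 2014: 257.
Day-of-year of February 10, 2017: 41.
2014 has 365 days, so 365 − 257 = 108 days remain in 2014.
Full years: 2015: 365; 2016: 366. Sum = 731.
Total: 108 + 731 + 41 = 880 days.
880 mod 7 = 5, so 5 days after Sunday is Friday.

Friday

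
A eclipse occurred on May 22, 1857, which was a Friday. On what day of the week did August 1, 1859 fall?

Monday

Day-of-year of May 22, 1857: 142.
Day-of-year of August 1, 1859: 213.
1857 has 365 days, so 365 − 142 = 223 days remain in 1857.
Full years: 1858: 365. Sum = 365.
Total: 223 + 365 + 213 = 801 days.
801 mod 7 = 3, so 3 days after Friday is Monday.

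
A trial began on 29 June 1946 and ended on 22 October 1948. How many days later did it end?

846

June 1946: 30 − 29 = 1 day remains.
Then 27 full months totalling 823 days.
October 1–22, 1948: 22 days.
Total: 1 + 823 + 22 = 846 days.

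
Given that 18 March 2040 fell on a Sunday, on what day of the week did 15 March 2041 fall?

March 2040: 31 − 18 = 13 days remain.
Then 11 full months totalling 334 days.
March 1–15, 2041: 15 days.
Residual: 362 days.
Total: 362 days.
362 mod 7 = 5, so 5 days after Sunday is Friday.

Friday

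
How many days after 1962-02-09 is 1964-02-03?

Day-of-year of February 9, 1962: 40.
Day-of-year of February 3, 1964: 34.
1962 has 365 days, so 365 − 40 = 325 days remain in 1962.
Full years: 1963: 365. Sum = 365.
Total: 325 + 365 + 34 = 724 days.

724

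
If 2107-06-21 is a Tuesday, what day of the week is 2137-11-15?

Friday

Day-of-year of June 21, 2107: 172.
Day-of-year of November 15, 2137: 319.
2107 has 365 days, so 365 − 172 = 193 days remain in 2107.
Full years 2108–2136: 21 common + 8 leap = 21×365 + 8×366 = 10593 days.
Total: 193 + 10593 + 319 = 11105 days.
11105 mod 7 = 3, so 3 days after Tuesday is Friday.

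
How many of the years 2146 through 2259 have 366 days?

Years divisible by 4: 2148, 2152, …, 2256 — 28 in all.
Of these, 2200 is divisible by 100 but not 400, so not leap.
Leap years: 28 − 1 = 27.

27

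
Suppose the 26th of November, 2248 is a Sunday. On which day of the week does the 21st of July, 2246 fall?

Tuesday

Count forward from the earlier date (July 21, 2246) to the later (November 26, 2248):
Day-of-year of July 21, 2246: 202.
Day-of-year of November 26, 2248: 331.
2246 has 365 days, so 365 − 202 = 163 days remain in 2246.
Full years: 2247: 365. Sum = 365.
Total: 163 + 365 + 331 = 859 days.
859 mod 7 = 5, so 5 days before Sunday is Tuesday.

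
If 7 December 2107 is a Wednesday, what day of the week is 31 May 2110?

Saturday

Day-of-year of December 7, 2107: 341.
Day-of-year of May 31, 2110: 151.
2107 has 365 days, so 365 − 341 = 24 days remain in 2107.
Full years: 2108: 366; 2109: 365. Sum = 731.
Total: 24 + 731 + 151 = 906 days.
906 mod 7 = 3, so 3 days after Wednesday is Saturday.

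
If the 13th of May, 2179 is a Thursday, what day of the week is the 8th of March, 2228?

Saturday

Day-of-year of May 13, 2179: 133.
Day-of-year of March 8, 2228: 68.
2179 has 365 days, so 365 − 133 = 232 days remain in 2179.
Full years 2180–2227: 37 common + 11 leap = 37×365 + 11×366 = 17531 days.
Total: 232 + 17531 + 68 = 17831 days.
17831 mod 7 = 2, so 2 days after Thursday is Saturday.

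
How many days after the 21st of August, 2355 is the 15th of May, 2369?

5016

From August 21, 2355 to August 21, 2368: 13 years, of which 4 contain a Feb 29 — 9×365 + 4×366 = 4749 days.
August 2368: 31 − 21 = 10 days remain.
Then September (30), October (31), November (30), December (31), January (31), February 2369 (28), March (31), April (30): 30 + 31 + 30 + 31 + 31 + 28 + 31 + 30 = 242 days.
May 1–15, 2369: 15 days.
Residual: 267 days.
Total: 5016 days.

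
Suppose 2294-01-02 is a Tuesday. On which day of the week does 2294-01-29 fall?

Within January 2294: 29 − 2 = 27 days.
27 mod 7 = 6, so 6 days after Tuesday is Monday.

Monday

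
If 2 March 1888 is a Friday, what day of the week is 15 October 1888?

Monday

March 1888: 31 − 2 = 29 days remain.
Then April (30), May (31), June (30), July (31), August (31), September (30): 30 + 31 + 30 + 31 + 31 + 30 = 183 days.
October 1–15, 1888: 15 days.
Total: 29 + 183 + 15 = 227 days.
227 mod 7 = 3, so 3 days after Friday is Monday.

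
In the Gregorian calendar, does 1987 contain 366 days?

No

1987 is not a leap year.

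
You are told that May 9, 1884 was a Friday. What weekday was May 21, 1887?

Saturday

Day-of-year of May 9, 1884: 130.
Day-of-year of May 21, 1887: 141.
1884 has 366 days, so 366 − 130 = 236 days remain in 1884.
Full years: 1885: 365; 1886: 365. Sum = 730.
Total: 236 + 730 + 141 = 1107 days.
1107 mod 7 = 1, so 1 day after Friday is Saturday.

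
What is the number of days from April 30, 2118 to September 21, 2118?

April 2118: 30 − 30 = 0 days remain.
Then May (31), June (30), July (31), August (31): 31 + 30 + 31 + 31 = 123 days.
September 1–21, 2118: 21 days.
Total: 0 + 123 + 21 = 144 days.

144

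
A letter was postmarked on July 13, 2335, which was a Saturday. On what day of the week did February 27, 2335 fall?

Count forward from the earlier date (February 27, 2335) to the later (July 13, 2335):
February 2335: 28 − 27 = 1 day remains (2335 is not a leap year, so February has 28 days).
Then March (31), April (30), May (31), June (30): 31 + 30 + 31 + 30 = 122 days.
July 1–13, 2335: 13 days.
Total: 1 + 122 + 13 = 136 days.
136 mod 7 = 3, so 3 days before Saturday is Wednesday.

Wednesday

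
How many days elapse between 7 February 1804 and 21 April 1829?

9205

Day-of-year of February 7, 1804: 38.
Day-of-year of April 21, 1829: 111.
1804 has 366 days, so 366 − 38 = 328 days remain in 1804.
Full years 1805–1828: 18 common + 6 leap = 18×365 + 6×366 = 8766 days.
Total: 328 + 8766 + 111 = 9205 days.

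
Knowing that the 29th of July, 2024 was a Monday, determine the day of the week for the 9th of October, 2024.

July 2024: 31 − 29 = 2 days remain.
Then August (31), September (30): 31 + 30 = 61 days.
October 1–9, 2024: 9 days.
Total: 2 + 61 + 9 = 72 days.
72 mod 7 = 2, so 2 days after Monday is Wednesday.

Wednesday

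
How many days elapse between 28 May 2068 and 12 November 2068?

May 2068: 31 − 28 = 3 days remain.
Then June (30), July (31), August (31), September (30), October (31): 30 + 31 + 31 + 30 + 31 = 153 days.
November 1–12, 2068: 12 days.
Total: 3 + 153 + 12 = 168 days.

168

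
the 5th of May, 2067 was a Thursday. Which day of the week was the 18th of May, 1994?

Count forward from the earlier date (May 18, 1994) to the later (May 5, 2067):
From May 18, 1994 to May 18, 2066: 72 years, of which 18 contain a Feb 29 — 54×365 + 18×366 = 26298 days.
(2000 is a leap year (divisible by 400).)
May 2066: 31 − 18 = 13 days remain.
Then 11 full months totalling 334 days.
May 1–5, 2067: 5 days.
Residual: 352 days.
Total: 26650 days.
26650 mod 7 = 1, so 1 day before Thursday is Wednesday.

Wednesday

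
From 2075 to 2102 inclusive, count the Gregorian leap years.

Years divisible by 4 in [2075, 2102]: 2076, 2080, 2084, 2088, 2092, 2096, 2100.
Of these, 2100 is divisible by 100 but not 400, so not leap.
Leap years: 7 − 1 = 6.

6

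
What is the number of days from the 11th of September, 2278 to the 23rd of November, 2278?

73

September 2278: 30 − 11 = 19 days remain.
Then October (31): 31 days.
November 1–23, 2278: 23 days.
Total: 19 + 31 + 23 = 73 days.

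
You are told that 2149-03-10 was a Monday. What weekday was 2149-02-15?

Count forward from the earlier date (February 15, 2149) to the later (March 10, 2149):
February 2149: 28 − 15 = 13 days remain (2149 is not a leap year, so February has 28 days).
March 1–10, 2149: 10 days.
Total: 13 + 10 = 23 days.
23 mod 7 = 2, so 2 days before Monday is Saturday.

Saturday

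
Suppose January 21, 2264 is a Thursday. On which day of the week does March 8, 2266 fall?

January 21, 2264 → January 21, 2265: 366 days (2264 is a leap year).
January 21, 2265 → January 21, 2266: 365 days.
January 2266: 31 − 21 = 10 days remain.
Then February 2266 (28): 28 days.
March 1–8, 2266: 8 days.
Residual: 46 days.
Total: 777 days.
777 is a multiple of 7, so March 8, 2266 falls on the same weekday: Thursday.

Thursday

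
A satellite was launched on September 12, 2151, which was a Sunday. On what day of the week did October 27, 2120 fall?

Sunday

Count forward from the earlier date (October 27, 2120) to the later (September 12, 2151):
From October 27, 2120 to October 27, 2150: 30 years, of which 7 contain a Feb 29 — 23×365 + 7×366 = 10957 days.
October 2150: 31 − 27 = 4 days remain.
Then 10 full months totalling 304 days.
September 1–12, 2151: 12 days.
Residual: 320 days.
Total: 11277 days.
11277 is a multiple of 7, so October 27, 2120 falls on the same weekday: Sunday.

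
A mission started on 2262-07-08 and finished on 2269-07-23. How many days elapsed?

Day-of-year of July 8, 2262: 189.
Day-of-year of July 23, 2269: 204.
2262 has 365 days, so 365 − 189 = 176 days remain in 2262.
Full years: 2263: 365; 2264: 366; 2265: 365; 2266: 365; 2267: 365; 2268: 366. Sum = 2192.
Total: 176 + 2192 + 204 = 2572 days.

2572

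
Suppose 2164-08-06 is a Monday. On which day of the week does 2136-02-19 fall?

Sunday

Count forward from the earlier date (February 19, 2136) to the later (August 6, 2164):
From February 19, 2136 to February 19, 2164: 28 years, of which 7 contain a Feb 29 — 21×365 + 7×366 = 10227 days.
February 2164: 29 − 19 = 10 days remain (2164 is a leap year, so February has 29 days).
Then March (31), April (30), May (31), June (30), July (31): 31 + 30 + 31 + 30 + 31 = 153 days.
August 1–6, 2164: 6 days.
Residual: 169 days.
Total: 10396 days.
10396 mod 7 = 1, so 1 day before Monday is Sunday.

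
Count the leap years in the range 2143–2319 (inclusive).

42

Years divisible by 4: 2144, 2148, …, 2316 — 44 in all.
Of these, 2200, 2300 are divisible by 100 but not 400, so not leap.
Leap years: 44 − 2 = 42.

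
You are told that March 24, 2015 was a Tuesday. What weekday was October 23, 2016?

Day-of-year of March 24, 2015: 83.
Day-of-year of October 23, 2016: 297.
2015 has 365 days, so 365 − 83 = 282 days remain in 2015.
Total: 282 + 297 = 579 days.
579 mod 7 = 5, so 5 days after Tuesday is Sunday.

Sunday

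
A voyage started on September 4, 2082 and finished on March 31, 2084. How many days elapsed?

September 2082: 30 − 4 = 26 days remain.
Then 17 full months totalling 517 days.
March 1–31, 2084: 31 days.
Total: 26 + 517 + 31 = 574 days.

574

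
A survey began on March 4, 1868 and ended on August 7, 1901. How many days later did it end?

12208

Day-of-year of March 4, 1868: 64.
Day-of-year of August 7, 1901: 219.
1868 has 366 days, so 366 − 64 = 302 days remain in 1868.
Full years 1869–1900: 25 common + 7 leap = 25×365 + 7×366 = 11687 days.
Total: 302 + 11687 + 219 = 12208 days.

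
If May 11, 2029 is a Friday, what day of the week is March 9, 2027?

Tuesday

Count forward from the earlier date (March 9, 2027) to the later (May 11, 2029):
March 9, 2027 → March 9, 2028: 366 days (2028 is a leap year).
March 9, 2028 → March 9, 2029: 365 days.
March 2029: 31 − 9 = 22 days remain.
Then April (30): 30 days.
May 1–11, 2029: 11 days.
Residual: 63 days.
Total: 794 days.
794 mod 7 = 3, so 3 days before Friday is Tuesday.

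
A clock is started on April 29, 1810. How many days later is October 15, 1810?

169

April 1810: 30 − 29 = 1 day remains.
Then May (31), June (30), July (31), August (31), September (30): 31 + 30 + 31 + 31 + 30 = 153 days.
October 1–15, 1810: 15 days.
Total: 1 + 153 + 15 = 169 days.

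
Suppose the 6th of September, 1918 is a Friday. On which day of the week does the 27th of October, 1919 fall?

September 6, 1918 → September 6, 1919: 365 days.
September 1919: 30 − 6 = 24 days remain.
October 1–27, 1919: 27 days.
Residual: 51 days.
Total: 416 days.
416 mod 7 = 3, so 3 days after Friday is Monday.

Monday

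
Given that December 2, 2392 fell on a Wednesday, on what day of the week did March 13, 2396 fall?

Day-of-year of December 2, 2392: 337.
Day-of-year of March 13, 2396: 73.
2392 has 366 days, so 366 − 337 = 29 days remain in 2392.
Full years: 2393: 365; 2394: 365; 2395: 365. Sum = 1095.
Total: 29 + 1095 + 73 = 1197 days.
1197 is a multiple of 7, so March 13, 2396 falls on the same weekday: Wednesday.

Wednesday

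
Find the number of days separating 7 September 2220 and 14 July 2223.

September 7, 2220 → September 7, 2221: 365 days.
September 7, 2221 → September 7, 2222: 365 days.
September 2222: 30 − 7 = 23 days remain.
Then 9 full months totalling 273 days.
July 1–14, 2223: 14 days.
Residual: 310 days.
Total: 1040 days.

1040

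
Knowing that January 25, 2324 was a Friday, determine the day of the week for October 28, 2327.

Friday

Day-of-year of January 25, 2324: 25.
Day-of-year of October 28, 2327: 301.
2324 has 366 days, so 366 − 25 = 341 days remain in 2324.
Full years: 2325: 365; 2326: 365. Sum = 730.
Total: 341 + 730 + 301 = 1372 days.
1372 is a multiple of 7, so October 28, 2327 falls on the same weekday: Friday.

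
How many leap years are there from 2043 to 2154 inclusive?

Years divisible by 4: 2044, 2048, …, 2152 — 28 in all.
Of these, 2100 is divisible by 100 but not 400, so not leap.
Leap years: 28 − 1 = 27.

27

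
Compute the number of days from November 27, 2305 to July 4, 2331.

9350

Day-of-year of November 27, 2305: 331.
Day-of-year of July 4, 2331: 185.
2305 has 365 days, so 365 − 331 = 34 days remain in 2305.
Full years 2306–2330: 19 common + 6 leap = 19×365 + 6×366 = 9131 days.
Total: 34 + 9131 + 185 = 9350 days.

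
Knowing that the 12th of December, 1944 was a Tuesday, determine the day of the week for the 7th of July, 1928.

Saturday

Count forward from the earlier date (July 7, 1928) to the later (December 12, 1944):
Day-of-year of July 7, 1928: 189.
Day-of-year of December 12, 1944: 347.
1928 has 366 days, so 366 − 189 = 177 days remain in 1928.
Full years 1929–1943: 12 common + 3 leap = 12×365 + 3×366 = 5478 days.
Total: 177 + 5478 + 347 = 6002 days.
6002 mod 7 = 3, so 3 days before Tuesday is Saturday.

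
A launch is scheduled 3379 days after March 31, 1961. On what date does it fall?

July 1, 1970

Count 3379 days after March 31, 1961:
Day-of-year of March 31, 1961: 90.
Day-of-year of July 1, 1970: 182.
1961 has 365 days, so 365 − 90 = 275 days remain in 1961.
Full years 1962–1969: 6 common + 2 leap = 6×365 + 2×366 = 2922 days.
Total: 275 + 2922 + 182 = 3379 days.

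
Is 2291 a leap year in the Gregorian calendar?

2291 is not a leap year.

No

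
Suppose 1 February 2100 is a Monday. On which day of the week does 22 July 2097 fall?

Count forward from the earlier date (July 22, 2097) to the later (February 1, 2100):
Day-of-year of July 22, 2097: 203.
Day-of-year of February 1, 2100: 32.
2097 has 365 days, so 365 − 203 = 162 days remain in 2097.
Full years: 2098: 365; 2099: 365. Sum = 730.
Total: 162 + 730 + 32 = 924 days.
924 is a multiple of 7, so 22 July 2097 falls on the same weekday: Monday.

Monday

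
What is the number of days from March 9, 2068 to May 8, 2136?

24896

Day-of-year of March 9, 2068: 69.
Day-of-year of May 8, 2136: 129.
2068 has 366 days, so 366 − 69 = 297 days remain in 2068.
Full years 2069–2135: 52 common + 15 leap = 52×365 + 15×366 = 24470 days.
Total: 297 + 24470 + 129 = 24896 days.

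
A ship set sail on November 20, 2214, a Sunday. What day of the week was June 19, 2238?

Day-of-year of November 20, 2214: 324.
Day-of-year of June 19, 2238: 170.
2214 has 365 days, so 365 − 324 = 41 days remain in 2214.
Full years 2215–2237: 17 common + 6 leap = 17×365 + 6×366 = 8401 days.
Total: 41 + 8401 + 170 = 8612 days.
8612 mod 7 = 2, so 2 days after Sunday is Tuesday.

Tuesday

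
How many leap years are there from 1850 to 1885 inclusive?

9

Years divisible by 4 in [1850, 1885]: 1852, 1856, 1860, 1864, 1868, 1872, 1876, 1880, 1884.
No century exceptions apply. Count: 9.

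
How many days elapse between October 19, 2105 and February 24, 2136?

11085

Day-of-year of October 19, 2105: 292.
Day-of-year of February 24, 2136: 55.
2105 has 365 days, so 365 − 292 = 73 days remain in 2105.
Full years 2106–2135: 23 common + 7 leap = 23×365 + 7×366 = 10957 days.
Total: 73 + 10957 + 55 = 11085 days.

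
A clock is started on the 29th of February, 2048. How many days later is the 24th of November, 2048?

February 2048: 29 − 29 = 0 days remain (2048 is a leap year, so February has 29 days).
Then March (31), April (30), May (31), June (30), July (31), August (31), September (30), October (31): 31 + 30 + 31 + 30 + 31 + 31 + 30 + 31 = 245 days.
November 1–24, 2048: 24 days.
Total: 0 + 245 + 24 = 269 days.

269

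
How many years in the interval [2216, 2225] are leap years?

Years divisible by 4 in [2216, 2225]: 2216, 2220, 2224.
No century exceptions apply. Count: 3.

3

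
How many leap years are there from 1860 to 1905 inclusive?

Years divisible by 4 in [1860, 1905]: 1860, 1864, 1868, 1872, 1876, 1880, 1884, 1888, 1892, 1896, 1900, 1904.
Of these, 1900 is divisible by 100 but not 400, so not leap.
Leap years: 12 − 1 = 11.

11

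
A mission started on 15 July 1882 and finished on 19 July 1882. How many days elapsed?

4

Within July 1882: 19 − 15 = 4 days.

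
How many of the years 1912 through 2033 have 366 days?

Years divisible by 4: 1912, 1916, …, 2032 — 31 in all.
2000 is divisible by 400, so still leap.
No century exceptions apply. Count: 31.

31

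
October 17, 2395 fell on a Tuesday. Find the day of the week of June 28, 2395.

Wednesday

Count forward from the earlier date (June 28, 2395) to the later (October 17, 2395):
June 2395: 30 − 28 = 2 days remain.
Then July (31), August (31), September (30): 31 + 31 + 30 = 92 days.
October 1–17, 2395: 17 days.
Total: 2 + 92 + 17 = 111 days.
111 mod 7 = 6, so 6 days before Tuesday is Wednesday.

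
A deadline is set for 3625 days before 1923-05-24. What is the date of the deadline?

1913-06-20

Count 3625 days before May 24, 1923:
From June 20, 1913 to June 20, 1922: 9 years, of which 2 contain a Feb 29 — 7×365 + 2×366 = 3287 days.
June 1922: 30 − 20 = 10 days remain.
Then 10 full months totalling 304 days.
May 1–24, 1923: 24 days.
Residual: 338 days.
Total: 3625 days.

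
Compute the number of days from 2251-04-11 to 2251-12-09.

242

April 2251: 30 − 11 = 19 days remain.
Then May (31), June (30), July (31), August (31), September (30), October (31), November (30): 31 + 30 + 31 + 31 + 30 + 31 + 30 = 214 days.
December 1–9, 2251: 9 days.
Total: 19 + 214 + 9 = 242 days.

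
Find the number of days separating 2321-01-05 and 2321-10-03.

271

January 2321: 31 − 5 = 26 days remain.
Then February 2321 (28), March (31), April (30), May (31), June (30), July (31), August (31), September (30): 28 + 31 + 30 + 31 + 30 + 31 + 31 + 30 = 242 days.
October 1–3, 2321: 3 days.
Total: 26 + 242 + 3 = 271 days.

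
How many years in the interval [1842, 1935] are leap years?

Years divisible by 4: 1844, 1848, …, 1932 — 23 in all.
Of these, 1900 is divisible by 100 but not 400, so not leap.
Leap years: 23 − 1 = 22.

22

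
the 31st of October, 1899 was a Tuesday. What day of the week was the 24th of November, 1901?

October 1899: 31 − 31 = 0 days remain.
Then 24 full months totalling 730 days.
November 1–24, 1901: 24 days.
Total: 0 + 730 + 24 = 754 days.
754 mod 7 = 5, so 5 days after Tuesday is Sunday.

Sunday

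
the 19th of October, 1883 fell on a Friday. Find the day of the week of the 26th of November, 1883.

Monday

October 1883: 31 − 19 = 12 days remain.
November 1–26, 1883: 26 days.
Total: 12 + 26 = 38 days.
38 mod 7 = 3, so 3 days after Friday is Monday.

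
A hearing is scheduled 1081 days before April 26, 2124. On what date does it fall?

May 11, 2121

Count 1081 days before April 26, 2124:
May 11, 2121 → May 11, 2122: 365 days.
May 11, 2122 → May 11, 2123: 365 days.
May 2123: 31 − 11 = 20 days remain.
Then 10 full months totalling 305 days.
April 1–26, 2124: 26 days.
Residual: 351 days.
Total: 1081 days.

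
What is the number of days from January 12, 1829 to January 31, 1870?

Day-of-year of January 12, 1829: 12.
Day-of-year of January 31, 1870: 31.
1829 has 365 days, so 365 − 12 = 353 days remain in 1829.
Full years 1830–1869: 30 common + 10 leap = 30×365 + 10×366 = 14610 days.
Total: 353 + 14610 + 31 = 14994 days.

14994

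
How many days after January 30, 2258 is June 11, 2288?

11090

Day-of-year of January 30, 2258: 30.
Day-of-year of June 11, 2288: 163.
2258 has 365 days, so 365 − 30 = 335 days remain in 2258.
Full years 2259–2287: 22 common + 7 leap = 22×365 + 7×366 = 10592 days.
Total: 335 + 10592 + 163 = 11090 days.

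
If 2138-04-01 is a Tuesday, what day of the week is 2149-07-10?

Thursday

From April 1, 2138 to April 1, 2149: 11 years, of which 3 contain a Feb 29 — 8×365 + 3×366 = 4018 days.
April 2149: 30 − 1 = 29 days remain.
Then May (31), June (30): 31 + 30 = 61 days.
July 1–10, 2149: 10 days.
Residual: 100 days.
Total: 4118 days.
4118 mod 7 = 2, so 2 days after Tuesday is Thursday.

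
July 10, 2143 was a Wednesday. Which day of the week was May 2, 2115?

Thursday

Count forward from the earlier date (May 2, 2115) to the later (July 10, 2143):
Day-of-year of May 2, 2115: 122.
Day-of-year of July 10, 2143: 191.
2115 has 365 days, so 365 − 122 = 243 days remain in 2115.
Full years 2116–2142: 20 common + 7 leap = 20×365 + 7×366 = 9862 days.
Total: 243 + 9862 + 191 = 10296 days.
10296 mod 7 = 6, so 6 days before Wednesday is Thursday.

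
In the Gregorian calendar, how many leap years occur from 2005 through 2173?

Years divisible by 4: 2008, 2012, …, 2172 — 42 in all.
Of these, 2100 is divisible by 100 but not 400, so not leap.
Leap years: 42 − 1 = 41.

41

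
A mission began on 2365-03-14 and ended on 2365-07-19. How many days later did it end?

127

March 2365: 31 − 14 = 17 days remain.
Then April (30), May (31), June (30): 30 + 31 + 30 = 91 days.
July 1–19, 2365: 19 days.
Total: 17 + 91 + 19 = 127 days.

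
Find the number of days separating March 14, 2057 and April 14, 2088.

11354

Day-of-year of March 14, 2057: 73.
Day-of-year of April 14, 2088: 105.
2057 has 365 days, so 365 − 73 = 292 days remain in 2057.
Full years 2058–2087: 23 common + 7 leap = 23×365 + 7×366 = 10957 days.
Total: 292 + 10957 + 105 = 11354 days.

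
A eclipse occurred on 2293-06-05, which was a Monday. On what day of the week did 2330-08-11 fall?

Monday

From June 5, 2293 to June 5, 2330: 37 years, of which 8 contain a Feb 29 — 29×365 + 8×366 = 13513 days.
(2300 is not a leap year (divisible by 100 but not 400).)
June 2330: 30 − 5 = 25 days remain.
Then July (31): 31 days.
August 1–11, 2330: 11 days.
Residual: 67 days.
Total: 13580 days.
13580 is a multiple of 7, so 2330-08-11 falls on the same weekday: Monday.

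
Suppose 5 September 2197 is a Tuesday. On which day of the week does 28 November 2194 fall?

Count forward from the earlier date (November 28, 2194) to the later (September 5, 2197):
November 28, 2194 → November 28, 2195: 365 days.
November 28, 2195 → November 28, 2196: 366 days (2196 is a leap year).
November 2196: 30 − 28 = 2 days remain.
Then 9 full months totalling 274 days.
September 1–5, 2197: 5 days.
Residual: 281 days.
Total: 1012 days.
1012 mod 7 = 4, so 4 days before Tuesday is Friday.

Friday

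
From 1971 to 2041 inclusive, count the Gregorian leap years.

Years divisible by 4: 1972, 1976, …, 2040 — 18 in all.
2000 is divisible by 400, so still leap.
No century exceptions apply. Count: 18.

18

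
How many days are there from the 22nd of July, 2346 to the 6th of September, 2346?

46

July 2346: 31 − 22 = 9 days remain.
Then August (31): 31 days.
September 1–6, 2346: 6 days.
Total: 9 + 31 + 6 = 46 days.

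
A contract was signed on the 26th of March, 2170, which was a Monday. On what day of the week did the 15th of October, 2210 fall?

Monday

Day-of-year of March 26, 2170: 85.
Day-of-year of October 15, 2210: 288.
2170 has 365 days, so 365 − 85 = 280 days remain in 2170.
Full years 2171–2209: 30 common + 9 leap = 30×365 + 9×366 = 14244 days.
Total: 280 + 14244 + 288 = 14812 days.
14812 is a multiple of 7, so the 15th of October, 2210 falls on the same weekday: Monday.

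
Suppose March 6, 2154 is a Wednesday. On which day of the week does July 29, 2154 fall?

March 2154: 31 − 6 = 25 days remain.
Then April (30), May (31), June (30): 30 + 31 + 30 = 91 days.
July 1–29, 2154: 29 days.
Total: 25 + 91 + 29 = 145 days.
145 mod 7 = 5, so 5 days after Wednesday is Monday.

Monday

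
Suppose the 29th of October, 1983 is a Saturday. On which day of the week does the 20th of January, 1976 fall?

Count forward from the earlier date (January 20, 1976) to the later (October 29, 1983):
Day-of-year of January 20, 1976: 20.
Day-of-year of October 29, 1983: 302.
1976 has 366 days, so 366 − 20 = 346 days remain in 1976.
Full years: 1977: 365; 1978: 365; 1979: 365; 1980: 366; 1981: 365; 1982: 365. Sum = 2191.
Total: 346 + 2191 + 302 = 2839 days.
2839 mod 7 = 4, so 4 days before Saturday is Tuesday.

Tuesday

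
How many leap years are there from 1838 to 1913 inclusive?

Years divisible by 4: 1840, 1844, …, 1912 — 19 in all.
Of these, 1900 is divisible by 100 but not 400, so not leap.
Leap years: 19 − 1 = 18.

18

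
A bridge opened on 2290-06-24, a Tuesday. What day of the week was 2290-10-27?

June 2290: 30 − 24 = 6 days remain.
Then July (31), August (31), September (30): 31 + 31 + 30 = 92 days.
October 1–27, 2290: 27 days.
Total: 6 + 92 + 27 = 125 days.
125 mod 7 = 6, so 6 days after Tuesday is Monday.

Monday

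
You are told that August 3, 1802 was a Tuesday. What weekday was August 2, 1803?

Tuesday

Day-of-year of August 3, 1802: 215.
Day-of-year of August 2, 1803: 214.
1802 has 365 days, so 365 − 215 = 150 days remain in 1802.
Total: 150 + 214 = 364 days.
364 is a multiple of 7, so August 2, 1803 falls on the same weekday: Tuesday.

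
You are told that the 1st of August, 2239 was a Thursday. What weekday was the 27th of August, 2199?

Tuesday

Count forward from the earlier date (August 27, 2199) to the later (August 1, 2239):
Day-of-year of August 27, 2199: 239.
Day-of-year of August 1, 2239: 213.
2199 has 365 days, so 365 − 239 = 126 days remain in 2199.
Full years 2200–2238: 30 common + 9 leap = 30×365 + 9×366 = 14244 days.
Total: 126 + 14244 + 213 = 14583 days.
14583 mod 7 = 2, so 2 days before Thursday is Tuesday.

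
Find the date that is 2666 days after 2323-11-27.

2331-03-16

Count 2666 days after November 27, 2323:
From November 27, 2323 to November 27, 2330: 7 years, of which 2 contain a Feb 29 — 5×365 + 2×366 = 2557 days.
November 2330: 30 − 27 = 3 days remain.
Then December (31), January (31), February 2331 (28): 31 + 31 + 28 = 90 days.
March 1–16, 2331: 16 days.
Residual: 109 days.
Total: 2666 days.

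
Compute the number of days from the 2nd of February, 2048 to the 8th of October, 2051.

1344

February 2, 2048 → February 2, 2049: 366 days (2048 is a leap year).
February 2, 2049 → February 2, 2050: 365 days.
February 2, 2050 → February 2, 2051: 365 days.
February 2051: 28 − 2 = 26 days remain (2051 is not a leap year, so February has 28 days).
Then March (31), April (30), May (31), June (30), July (31), August (31), September (30): 31 + 30 + 31 + 30 + 31 + 31 + 30 = 214 days.
October 1–8, 2051: 8 days.
Residual: 248 days.
Total: 1344 days.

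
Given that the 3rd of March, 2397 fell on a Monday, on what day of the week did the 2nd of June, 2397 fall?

March 2397: 31 − 3 = 28 days remain.
Then April (30), May (31): 30 + 31 = 61 days.
June 1–2, 2397: 2 days.
Total: 28 + 61 + 2 = 91 days.
91 is a multiple of 7, so the 2nd of June, 2397 falls on the same weekday: Monday.

Monday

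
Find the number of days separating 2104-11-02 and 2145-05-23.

From November 2, 2104 to November 2, 2144: 40 years, of which 10 contain a Feb 29 — 30×365 + 10×366 = 14610 days.
November 2144: 30 − 2 = 28 days remain.
Then December (31), January (31), February 2145 (28), March (31), April (30): 31 + 31 + 28 + 31 + 30 = 151 days.
May 1–23, 2145: 23 days.
Residual: 202 days.
Total: 14812 days.

14812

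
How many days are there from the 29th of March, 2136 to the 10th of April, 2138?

742

March 2136: 31 − 29 = 2 days remain.
Then 24 full months totalling 730 days.
April 1–10, 2138: 10 days.
Total: 2 + 730 + 10 = 742 days.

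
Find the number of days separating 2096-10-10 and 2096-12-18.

69

October 2096: 31 − 10 = 21 days remain.
Then November (30): 30 days.
December 1–18, 2096: 18 days.
Total: 21 + 30 + 18 = 69 days.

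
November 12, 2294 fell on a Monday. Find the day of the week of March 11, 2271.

Saturday

Count forward from the earlier date (March 11, 2271) to the later (November 12, 2294):
Day-of-year of March 11, 2271: 70.
Day-of-year of November 12, 2294: 316.
2271 has 365 days, so 365 − 70 = 295 days remain in 2271.
Full years 2272–2293: 16 common + 6 leap = 16×365 + 6×366 = 8036 days.
Total: 295 + 8036 + 316 = 8647 days.
8647 mod 7 = 2, so 2 days before Monday is Saturday.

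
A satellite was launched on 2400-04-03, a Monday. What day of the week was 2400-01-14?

Friday

Count forward from the earlier date (January 14, 2400) to the later (April 3, 2400):
January 2400: 31 − 14 = 17 days remain.
Then February 2400 (29), March (31): 29 + 31 = 60 days.
April 1–3, 2400: 3 days.
Total: 17 + 60 + 3 = 80 days.
80 mod 7 = 3, so 3 days before Monday is Friday.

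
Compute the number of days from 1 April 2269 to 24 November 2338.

Day-of-year of April 1, 2269: 91.
Day-of-year of November 24, 2338: 328.
2269 has 365 days, so 365 − 91 = 274 days remain in 2269.
Full years 2270–2337: 52 common + 16 leap = 52×365 + 16×366 = 24836 days.
Total: 274 + 24836 + 328 = 25438 days.

25438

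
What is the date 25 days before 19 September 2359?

25 August 2359

Count 25 days before September 19, 2359:
August 2359: 31 − 25 = 6 days remain.
September 1–19, 2359: 19 days.
Total: 6 + 19 = 25 days.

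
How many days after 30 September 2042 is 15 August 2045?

1050

Day-of-year of September 30, 2042: 273.
Day-of-year of August 15, 2045: 227.
2042 has 365 days, so 365 − 273 = 92 days remain in 2042.
Full years: 2043: 365; 2044: 366. Sum = 731.
Total: 92 + 731 + 227 = 1050 days.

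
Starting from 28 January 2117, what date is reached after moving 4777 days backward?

31 December 2103

Count 4777 days before January 28, 2117:
From December 31, 2103 to December 31, 2116: 13 years, of which 4 contain a Feb 29 — 9×365 + 4×366 = 4749 days.
December 2116: 31 − 31 = 0 days remain.
January 1–28, 2117: 28 days.
Residual: 28 days.
Total: 4777 days.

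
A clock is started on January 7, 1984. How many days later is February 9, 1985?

399

January 1984: 31 − 7 = 24 days remain.
Then 12 full months totalling 366 days.
February 1–9, 1985: 9 days (1985 is not a leap year).
Total: 24 + 366 + 9 = 399 days.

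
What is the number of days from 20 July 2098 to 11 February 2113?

From July 20, 2098 to July 20, 2112: 14 years, of which 3 contain a Feb 29 — 11×365 + 3×366 = 5113 days.
(2100 is not a leap year (divisible by 100 but not 400).)
July 2112: 31 − 20 = 11 days remain.
Then August (31), September (30), October (31), November (30), December (31), January (31): 31 + 30 + 31 + 30 + 31 + 31 = 184 days.
February 1–11, 2113: 11 days (2113 is not a leap year).
Residual: 206 days.
Total: 5319 days.

5319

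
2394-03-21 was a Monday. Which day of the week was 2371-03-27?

Saturday

Count forward from the earlier date (March 27, 2371) to the later (March 21, 2394):
Day-of-year of March 27, 2371: 86.
Day-of-year of March 21, 2394: 80.
2371 has 365 days, so 365 − 86 = 279 days remain in 2371.
Full years 2372–2393: 16 common + 6 leap = 16×365 + 6×366 = 8036 days.
Total: 279 + 8036 + 80 = 8395 days.
8395 mod 7 = 2, so 2 days before Monday is Saturday.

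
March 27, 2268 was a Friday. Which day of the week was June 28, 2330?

Saturday

From March 27, 2268 to March 27, 2330: 62 years, of which 14 contain a Feb 29 — 48×365 + 14×366 = 22644 days.
(2300 is not a leap year (divisible by 100 but not 400).)
March 2330: 31 − 27 = 4 days remain.
Then April (30), May (31): 30 + 31 = 61 days.
June 1–28, 2330: 28 days.
Residual: 93 days.
Total: 22737 days.
22737 mod 7 = 1, so 1 day after Friday is Saturday.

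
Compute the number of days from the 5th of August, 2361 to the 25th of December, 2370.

Day-of-year of August 5, 2361: 217.
Day-of-year of December 25, 2370: 359.
2361 has 365 days, so 365 − 217 = 148 days remain in 2361.
Full years 2362–2369: 6 common + 2 leap = 6×365 + 2×366 = 2922 days.
Total: 148 + 2922 + 359 = 3429 days.

3429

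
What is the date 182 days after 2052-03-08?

2052-09-06

Count 182 days after March 8, 2052:
March 2052: 31 − 8 = 23 days remain.
Then April (30), May (31), June (30), July (31), August (31): 30 + 31 + 30 + 31 + 31 = 153 days.
September 1–6, 2052: 6 days.
Total: 23 + 153 + 6 = 182 days.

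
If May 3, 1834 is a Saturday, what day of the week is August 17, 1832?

Count forward from the earlier date (August 17, 1832) to the later (May 3, 1834):
August 1832: 31 − 17 = 14 days remain.
Then 20 full months totalling 607 days.
May 1–3, 1834: 3 days.
Total: 14 + 607 + 3 = 624 days.
624 mod 7 = 1, so 1 day before Saturday is Friday.

Friday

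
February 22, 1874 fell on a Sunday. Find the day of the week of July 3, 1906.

From February 22, 1874 to February 22, 1906: 32 years, of which 7 contain a Feb 29 — 25×365 + 7×366 = 11687 days.
(1900 is not a leap year (divisible by 100 but not 400).)
February 1906: 28 − 22 = 6 days remain (1906 is not a leap year, so February has 28 days).
Then March (31), April (30), May (31), June (30): 31 + 30 + 31 + 30 = 122 days.
July 1–3, 1906: 3 days.
Residual: 131 days.
Total: 11818 days.
11818 mod 7 = 2, so 2 days after Sunday is Tuesday.

Tuesday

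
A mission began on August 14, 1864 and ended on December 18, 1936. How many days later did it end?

Day-of-year of August 14, 1864: 227.
Day-of-year of December 18, 1936: 353.
1864 has 366 days, so 366 − 227 = 139 days remain in 1864.
Full years 1865–1935: 55 common + 16 leap = 55×365 + 16×366 = 25931 days.
Total: 139 + 25931 + 353 = 26423 days.

26423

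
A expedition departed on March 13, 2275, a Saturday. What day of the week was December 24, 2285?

From March 13, 2275 to March 13, 2285: 10 years, of which 3 contain a Feb 29 — 7×365 + 3×366 = 3653 days.
March 2285: 31 − 13 = 18 days remain.
Then April (30), May (31), June (30), July (31), August (31), September (30), October (31), November (30): 30 + 31 + 30 + 31 + 31 + 30 + 31 + 30 = 244 days.
December 1–24, 2285: 24 days.
Residual: 286 days.
Total: 3939 days.
3939 mod 7 = 5, so 5 days after Saturday is Thursday.

Thursday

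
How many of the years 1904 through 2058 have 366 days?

39

Years divisible by 4: 1904, 1908, …, 2056 — 39 in all.
2000 is divisible by 400, so still leap.
No century exceptions apply. Count: 39.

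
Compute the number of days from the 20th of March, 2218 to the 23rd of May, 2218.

64

March 2218: 31 − 20 = 11 days remain.
Then April (30): 30 days.
May 1–23, 2218: 23 days.
Total: 11 + 30 + 23 = 64 days.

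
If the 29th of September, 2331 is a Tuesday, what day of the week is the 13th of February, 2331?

Friday

Count forward from the earlier date (February 13, 2331) to the later (September 29, 2331):
February 2331: 28 − 13 = 15 days remain (2331 is not a leap year, so February has 28 days).
Then March (31), April (30), May (31), June (30), July (31), August (31): 31 + 30 + 31 + 30 + 31 + 31 = 184 days.
September 1–29, 2331: 29 days.
Total: 15 + 184 + 29 = 228 days.
228 mod 7 = 4, so 4 days before Tuesday is Friday.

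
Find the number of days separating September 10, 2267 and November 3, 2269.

September 2267: 30 − 10 = 20 days remain.
Then 25 full months totalling 762 days.
November 1–3, 2269: 3 days.
Total: 20 + 762 + 3 = 785 days.

785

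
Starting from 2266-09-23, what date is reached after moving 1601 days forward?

2271-02-10

Count 1601 days after September 23, 2266:
September 23, 2266 → September 23, 2267: 365 days.
September 23, 2267 → September 23, 2268: 366 days (2268 is a leap year).
September 23, 2268 → September 23, 2269: 365 days.
September 23, 2269 → September 23, 2270: 365 days.
September 2270: 30 − 23 = 7 days remain.
Then October (31), November (30), December (31), January (31): 31 + 30 + 31 + 31 = 123 days.
February 1–10, 2271: 10 days (2271 is not a leap year).
Residual: 140 days.
Total: 1601 days.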